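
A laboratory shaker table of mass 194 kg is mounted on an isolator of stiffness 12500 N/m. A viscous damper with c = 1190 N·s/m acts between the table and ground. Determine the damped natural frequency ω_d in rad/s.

7.42 rad/s

ω_n = √(k/m) = √(12500/194) = 8.027 rad/s.
Critical damping c_c = 2√(k·m) = 2√(12500 × 194) = 3114 N·s/m, so ζ = c/c_c = 1190/3114 = 0.3821.
ω_d = ω_n√(1 − ζ²) = 8.027 × √(1 − 0.146) = 7.418 rad/s.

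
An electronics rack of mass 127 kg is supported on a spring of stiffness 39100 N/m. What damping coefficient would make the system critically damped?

4460 N·s/m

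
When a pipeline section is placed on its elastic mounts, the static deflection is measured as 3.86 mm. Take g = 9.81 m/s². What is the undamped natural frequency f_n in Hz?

8.02 Hz

ω_n = √(g/δ_st) = √(9.81/0.00386) = √2541 = 50.41 rad/s.
f_n = ω_n/(2π) = 50.41/6.283 = 8.023 Hz.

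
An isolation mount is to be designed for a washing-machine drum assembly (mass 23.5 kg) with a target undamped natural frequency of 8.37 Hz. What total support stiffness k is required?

65000 N/m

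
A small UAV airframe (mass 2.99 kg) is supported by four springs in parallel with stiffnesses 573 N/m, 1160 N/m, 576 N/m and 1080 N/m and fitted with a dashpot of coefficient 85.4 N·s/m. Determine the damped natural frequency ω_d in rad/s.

30.5 rad/s

Parallel springs add: k_eq = 573 + 1160 + 576 + 1080 = 3389 N/m.
ω_n = √(k_eq/m) = √(3389/2.99) = 33.67 rad/s.
Critical damping c_c = 2√(k_eq·m) = 2√(3389 × 2.99) = 201.3 N·s/m, so ζ = c/c_c = 85.4/201.3 = 0.4242.
ω_d = ω_n√(1 − ζ²) = 33.67 × √(1 − 0.180) = 30.49 rad/s.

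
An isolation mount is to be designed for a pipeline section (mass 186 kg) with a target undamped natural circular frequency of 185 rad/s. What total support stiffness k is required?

k = m·ω_n² = 186 × 185.0² = 186 × 34220 = 6366000 N/m.

6370000 N/m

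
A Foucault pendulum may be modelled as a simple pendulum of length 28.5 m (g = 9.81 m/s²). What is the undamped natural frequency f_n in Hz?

For a simple pendulum ω_n = √(g/L) = √(9.81/28.5) = √0.3442 = 0.5867 rad/s.
f_n = ω_n/(2π) = 0.5867/6.283 = 0.09338 Hz.

0.0934 Hz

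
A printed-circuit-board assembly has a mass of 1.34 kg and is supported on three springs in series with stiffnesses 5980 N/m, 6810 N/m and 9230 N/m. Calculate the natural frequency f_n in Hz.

6.69 Hz

Series springs: 1/k_eq = 1/5980 + 1/6810 + 1/9230 = 0.0004224, so k_eq = 2367 N/m.
ω_n = √(k_eq/m) = √(2367/1.34) = √1767 = 42.03 rad/s.
f_n = ω_n/(2π) = 42.03/6.283 = 6.690 Hz.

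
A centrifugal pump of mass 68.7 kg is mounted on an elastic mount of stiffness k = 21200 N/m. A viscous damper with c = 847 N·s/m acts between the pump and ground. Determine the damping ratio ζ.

0.351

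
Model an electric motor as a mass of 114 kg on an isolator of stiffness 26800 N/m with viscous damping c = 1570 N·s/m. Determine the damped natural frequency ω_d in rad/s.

ω_n = √(k/m) = √(26800/114) = 15.33 rad/s.
Critical damping c_c = 2√(k·m) = 2√(26800 × 114) = 3496 N·s/m, so ζ = c/c_c = 1570/3496 = 0.4491.
ω_d = ω_n√(1 − ζ²) = 15.33 × √(1 − 0.202) = 13.70 rad/s.

13.7 rad/s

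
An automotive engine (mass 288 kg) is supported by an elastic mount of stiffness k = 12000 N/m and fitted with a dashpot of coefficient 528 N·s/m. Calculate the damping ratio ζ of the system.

0.142

ω_n = √(k/m) = √(12000/288) = 6.455 rad/s.
Critical damping c_c = 2√(k·m) = 2√(12000 × 288) = 3718 N·s/m, so ζ = c/c_c = 528/3718 = 0.1420.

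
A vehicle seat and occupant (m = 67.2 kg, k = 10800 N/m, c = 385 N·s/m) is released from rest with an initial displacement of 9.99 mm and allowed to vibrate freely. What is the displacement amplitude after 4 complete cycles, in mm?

ζ = c/(2√(km)) = 385/(2√(10800 × 67.2)) = 385/1704 = 0.2260.
Logarithmic decrement δ = 2πζ/√(1 − ζ²) = 2π × 0.2260/√(1 − 0.0511) = 1.457.
After n cycles, x_n/x₀ = e^(−nδ), so x_4 = 9.99 × e^(−4 × 1.457) = 9.99 × 0.002939 = 0.02936 mm.

0.0294 mm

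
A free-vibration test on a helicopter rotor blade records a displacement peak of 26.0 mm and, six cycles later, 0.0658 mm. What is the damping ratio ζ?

0.157

Logarithmic decrement δ = (1/n)·ln(x₀/x_n) = (1/6)·ln(26.0/0.0658) = (1/6)·ln(395.1) = 0.9965.
ζ = δ/√(4π² + δ²) = 0.9965/√(39.48 + 0.993) = 0.9965/6.362 = 0.1566.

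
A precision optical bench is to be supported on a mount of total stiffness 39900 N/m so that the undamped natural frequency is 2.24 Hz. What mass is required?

ω_n = 2πf_n = 2π × 2.24 = 14.07 rad/s.
m = k/ω_n² = 39900/14.07² = 39900/198.1 = 201.4 kg.

201 kg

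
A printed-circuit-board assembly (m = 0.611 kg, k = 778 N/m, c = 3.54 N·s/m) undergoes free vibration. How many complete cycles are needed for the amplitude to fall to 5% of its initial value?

ζ = c/(2√(km)) = 3.54/(2√(778 × 0.611)) = 3.54/43.61 = 0.08118.
Logarithmic decrement δ = 2πζ/√(1 − ζ²) = 2π × 0.08118/√(1 − 0.00659) = 0.5118.
x_n/x₀ = e^(−nδ) ≤ 0.05; take ln: n ≥ ln(1/0.05)/δ = 2.996/0.5118 = 5.854.
So 6 complete cycles are required.

6 cycles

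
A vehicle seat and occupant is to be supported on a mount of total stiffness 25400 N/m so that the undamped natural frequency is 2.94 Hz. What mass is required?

74.4 kg

ω_n = 2πf_n = 2π × 2.94 = 18.47 rad/s.
m = k/ω_n² = 25400/18.47² = 25400/341.2 = 74.44 kg.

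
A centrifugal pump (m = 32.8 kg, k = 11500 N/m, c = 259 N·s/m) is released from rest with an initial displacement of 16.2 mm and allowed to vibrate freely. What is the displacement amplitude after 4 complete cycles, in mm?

ζ = c/(2√(km)) = 259/(2√(11500 × 32.8)) = 259/1228 = 0.2109.
Logarithmic decrement δ = 2πζ/√(1 − ζ²) = 2π × 0.2109/√(1 − 0.0445) = 1.355.
After n cycles, x_n/x₀ = e^(−nδ), so x_4 = 16.2 × e^(−4 × 1.355) = 16.2 × 0.004422 = 0.07163 mm.

0.0716 mm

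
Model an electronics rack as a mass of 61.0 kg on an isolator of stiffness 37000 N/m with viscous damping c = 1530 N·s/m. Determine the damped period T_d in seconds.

ω_n = √(k/m) = √(37000/61.0) = 24.63 rad/s.
Critical damping c_c = 2√(k·m) = 2√(37000 × 61.0) = 3005 N·s/m, so ζ = c/c_c = 1530/3005 = 0.5092.
ω_d = ω_n√(1 − ζ²) = 24.63 × √(1 − 0.259) = 21.20 rad/s.
T_d = 2π/ω_d = 0.2964 s.

0.296 s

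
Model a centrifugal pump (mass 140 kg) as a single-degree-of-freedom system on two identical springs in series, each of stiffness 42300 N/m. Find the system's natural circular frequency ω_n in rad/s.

Series springs: 1/k_eq = 2/42300, so k_eq = 42300/2 = 21150 N/m.
ω_n = √(k_eq/m) = √(21150/140) = √151.1 = 12.29 rad/s.

12.3 rad/s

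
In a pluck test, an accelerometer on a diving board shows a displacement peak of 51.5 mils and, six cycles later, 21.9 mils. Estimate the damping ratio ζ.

Logarithmic decrement δ = (1/n)·ln(x₀/x_n) = (1/6)·ln(51.5/21.9) = (1/6)·ln(2.352) = 0.1425.
ζ = δ/√(4π² + δ²) = 0.1425/√(39.48 + 0.0203) = 0.1425/6.285 = 0.02268.

0.0227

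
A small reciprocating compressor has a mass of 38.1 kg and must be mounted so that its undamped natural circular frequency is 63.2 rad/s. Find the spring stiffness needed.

k = m·ω_n² = 38.1 × 63.20² = 38.1 × 3994 = 152200 N/m.

152000 N/m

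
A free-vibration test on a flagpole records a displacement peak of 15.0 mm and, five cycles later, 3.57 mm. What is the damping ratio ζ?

Logarithmic decrement δ = (1/n)·ln(x₀/x_n) = (1/5)·ln(15.0/3.57) = (1/5)·ln(4.202) = 0.2871.
ζ = δ/√(4π² + δ²) = 0.2871/√(39.48 + 0.0824) = 0.2871/6.290 = 0.04565.

0.0456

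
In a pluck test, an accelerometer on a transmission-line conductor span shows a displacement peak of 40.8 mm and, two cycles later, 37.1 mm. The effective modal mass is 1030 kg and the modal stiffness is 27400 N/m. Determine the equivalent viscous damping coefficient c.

80.4 N·s/m

Logarithmic decrement δ = (1/n)·ln(x₀/x_n) = (1/2)·ln(40.8/37.1) = (1/2)·ln(1.100) = 0.04753.
ζ = δ/√(4π² + δ²) = 0.04753/√(39.48 + 0.00226) = 0.04753/6.283 = 0.007565.
c = ζ · 2√(km) = 0.007565 × 2√(27400 × 1030) = 0.007565 × 10620 = 80.38 N·s/m.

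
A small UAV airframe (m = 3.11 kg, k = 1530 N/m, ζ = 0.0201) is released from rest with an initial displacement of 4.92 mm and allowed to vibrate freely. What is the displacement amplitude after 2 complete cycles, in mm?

3.82 mm

Logarithmic decrement δ = 2πζ/√(1 − ζ²) = 2π × 0.02010/√(1 − 0.000404) = 0.1263.
After n cycles, x_n/x₀ = e^(−nδ), so x_2 = 4.92 × e^(−2 × 0.1263) = 4.92 × 0.7768 = 3.822 mm.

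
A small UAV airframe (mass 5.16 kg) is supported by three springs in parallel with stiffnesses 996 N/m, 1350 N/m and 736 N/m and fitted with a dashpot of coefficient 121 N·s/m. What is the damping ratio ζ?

Parallel springs add: k_eq = 996 + 1350 + 736 = 3082 N/m.
ω_n = √(k_eq/m) = √(3082/5.16) = 24.44 rad/s.
Critical damping c_c = 2√(k_eq·m) = 2√(3082 × 5.16) = 252.2 N·s/m, so ζ = c/c_c = 121/252.2 = 0.4797.

0.480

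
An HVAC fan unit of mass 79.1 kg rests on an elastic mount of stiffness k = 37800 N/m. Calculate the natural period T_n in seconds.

0.287 s

ω_n = √(k/m) = √(37800/79.1) = √477.9 = 21.86 rad/s.
T_n = 2π/ω_n = 6.283/21.86 = 0.2874 s.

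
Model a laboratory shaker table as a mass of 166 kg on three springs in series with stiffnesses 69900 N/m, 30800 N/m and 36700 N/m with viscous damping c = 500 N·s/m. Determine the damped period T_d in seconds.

0.706 s

Series springs: 1/k_eq = 1/69900 + 1/30800 + 1/36700 = 7.402×10^-5, so k_eq = 13510 N/m.
ω_n = √(k_eq/m) = √(13510/166) = 9.021 rad/s.
Critical damping c_c = 2√(k_eq·m) = 2√(13510 × 166) = 2995 N·s/m, so ζ = c/c_c = 500/2995 = 0.1669.
ω_d = ω_n√(1 − ζ²) = 9.021 × √(1 − 0.0279) = 8.895 rad/s.
T_d = 2π/ω_d = 0.7064 s.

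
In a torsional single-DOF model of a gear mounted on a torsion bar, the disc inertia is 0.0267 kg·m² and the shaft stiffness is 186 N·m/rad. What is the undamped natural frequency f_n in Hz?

13.3 Hz

ω_n = √(k_t/J) = √(186/0.0267) = √6966 = 83.46 rad/s.
f_n = ω_n/(2π) = 83.46/6.283 = 13.28 Hz.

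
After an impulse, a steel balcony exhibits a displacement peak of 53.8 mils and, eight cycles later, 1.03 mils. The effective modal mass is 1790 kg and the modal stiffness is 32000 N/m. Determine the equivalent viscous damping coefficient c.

Logarithmic decrement δ = (1/n)·ln(x₀/x_n) = (1/8)·ln(53.8/1.03) = (1/8)·ln(52.23) = 0.4945.
ζ = δ/√(4π² + δ²) = 0.4945/√(39.48 + 0.244) = 0.4945/6.303 = 0.07845.
c = ζ · 2√(km) = 0.07845 × 2√(32000 × 1790) = 0.07845 × 15140 = 1188 N·s/m.

1190 N·s/m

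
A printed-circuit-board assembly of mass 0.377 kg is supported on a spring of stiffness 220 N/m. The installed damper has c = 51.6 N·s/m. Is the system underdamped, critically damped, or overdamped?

c_c = 2√(k·m) = 18.21 N·s/m; ζ = c/c_c = 51.6/18.21 = 2.83.
Since ζ > 1 the system is overdamped.

overdamped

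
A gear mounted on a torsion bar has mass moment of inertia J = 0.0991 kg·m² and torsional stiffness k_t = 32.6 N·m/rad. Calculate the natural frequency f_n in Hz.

ω_n = √(k_t/J) = √(32.6/0.0991) = √329.0 = 18.14 rad/s.
f_n = ω_n/(2π) = 18.14/6.283 = 2.887 Hz.

2.89 Hz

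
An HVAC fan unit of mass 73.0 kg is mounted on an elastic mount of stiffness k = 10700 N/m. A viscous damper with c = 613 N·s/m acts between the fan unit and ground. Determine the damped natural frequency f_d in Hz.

1.81 Hz

ω_n = √(k/m) = √(10700/73.0) = 12.11 rad/s.
Critical damping c_c = 2√(k·m) = 2√(10700 × 73.0) = 1768 N·s/m, so ζ = c/c_c = 613/1768 = 0.3468.
ω_d = ω_n√(1 − ζ²) = 12.11 × √(1 − 0.120) = 11.36 rad/s.
f_d = ω_d/(2π) = 1.807 Hz.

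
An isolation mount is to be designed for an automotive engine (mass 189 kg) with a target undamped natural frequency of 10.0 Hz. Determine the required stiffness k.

746000 N/m

ω_n = 2πf_n = 2π × 10.0 = 62.83 rad/s.
k = m·ω_n² = 189 × 62.83² = 189 × 3948 = 746100 N/m.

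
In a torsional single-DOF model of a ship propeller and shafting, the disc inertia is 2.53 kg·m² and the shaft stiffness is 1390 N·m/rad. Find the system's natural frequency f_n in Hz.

3.73 Hz

ω_n = √(k_t/J) = √(1390/2.53) = √549.4 = 23.44 rad/s.
f_n = ω_n/(2π) = 23.44/6.283 = 3.731 Hz.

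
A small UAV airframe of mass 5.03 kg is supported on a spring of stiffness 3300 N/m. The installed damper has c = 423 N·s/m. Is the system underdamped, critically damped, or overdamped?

c_c = 2√(k·m) = 257.7 N·s/m; ζ = c/c_c = 423/257.7 = 1.64.
Since ζ > 1 the system is overdamped.

overdamped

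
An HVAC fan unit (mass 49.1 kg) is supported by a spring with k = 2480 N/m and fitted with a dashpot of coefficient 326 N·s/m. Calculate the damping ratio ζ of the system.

ω_n = √(k/m) = √(2480/49.1) = 7.107 rad/s.
Critical damping c_c = 2√(k·m) = 2√(2480 × 49.1) = 697.9 N·s/m, so ζ = c/c_c = 326/697.9 = 0.4671.

0.467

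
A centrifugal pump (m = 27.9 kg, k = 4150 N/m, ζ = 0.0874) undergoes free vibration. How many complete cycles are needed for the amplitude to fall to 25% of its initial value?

3 cycles

Logarithmic decrement δ = 2πζ/√(1 − ζ²) = 2π × 0.08740/√(1 − 0.00764) = 0.5513.
x_n/x₀ = e^(−nδ) ≤ 0.25; take ln: n ≥ ln(1/0.25)/δ = 1.386/0.5513 = 2.515.
So 3 complete cycles are required.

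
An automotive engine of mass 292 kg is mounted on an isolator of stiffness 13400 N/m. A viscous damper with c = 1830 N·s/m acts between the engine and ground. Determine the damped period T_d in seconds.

ω_n = √(k/m) = √(13400/292) = 6.774 rad/s.
Critical damping c_c = 2√(k·m) = 2√(13400 × 292) = 3956 N·s/m, so ζ = c/c_c = 1830/3956 = 0.4626.
ω_d = ω_n√(1 − ζ²) = 6.774 × √(1 − 0.214) = 6.006 rad/s.
T_d = 2π/ω_d = 1.046 s.

1.05 s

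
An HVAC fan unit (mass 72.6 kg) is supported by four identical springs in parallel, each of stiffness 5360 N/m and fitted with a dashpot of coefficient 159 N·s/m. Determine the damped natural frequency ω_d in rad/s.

17.1 rad/s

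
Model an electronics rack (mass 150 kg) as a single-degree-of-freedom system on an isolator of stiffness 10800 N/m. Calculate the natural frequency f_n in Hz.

ω_n = √(k/m) = √(10800/150) = √72.00 = 8.485 rad/s.
f_n = ω_n/(2π) = 8.485/6.283 = 1.350 Hz.

1.35 Hz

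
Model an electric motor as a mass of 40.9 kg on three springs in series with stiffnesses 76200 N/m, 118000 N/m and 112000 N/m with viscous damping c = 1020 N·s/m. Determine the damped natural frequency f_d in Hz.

4.04 Hz

Series springs: 1/k_eq = 1/76200 + 1/118000 + 1/112000 = 3.053×10^-5, so k_eq = 32760 N/m.
ω_n = √(k_eq/m) = √(32760/40.9) = 28.30 rad/s.
Critical damping c_c = 2√(k_eq·m) = 2√(32760 × 40.9) = 2315 N·s/m, so ζ = c/c_c = 1020/2315 = 0.4406.
ω_d = ω_n√(1 − ζ²) = 28.30 × √(1 − 0.194) = 25.41 rad/s.
f_d = ω_d/(2π) = 4.043 Hz.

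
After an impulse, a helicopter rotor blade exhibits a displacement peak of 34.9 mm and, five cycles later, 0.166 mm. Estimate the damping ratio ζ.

0.168

Logarithmic decrement δ = (1/n)·ln(x₀/x_n) = (1/5)·ln(34.9/0.166) = (1/5)·ln(210.2) = 1.070.
ζ = δ/√(4π² + δ²) = 1.070/√(39.48 + 1.14) = 1.070/6.374 = 0.1678.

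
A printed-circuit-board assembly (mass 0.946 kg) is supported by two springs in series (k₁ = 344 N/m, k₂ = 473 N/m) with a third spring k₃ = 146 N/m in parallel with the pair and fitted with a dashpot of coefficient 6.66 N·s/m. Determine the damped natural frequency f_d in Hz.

Series pair: k_s = k₁k₂/(k₁+k₂) = (344)(473)/(344 + 473) = 199.2 N/m. In parallel with k₃: k_eq = 199.2 + 146 = 345.2 N/m.
ω_n = √(k_eq/m) = √(345.2/0.946) = 19.10 rad/s.
Critical damping c_c = 2√(k_eq·m) = 2√(345.2 × 0.946) = 36.14 N·s/m, so ζ = c/c_c = 6.66/36.14 = 0.1843.
ω_d = ω_n√(1 − ζ²) = 19.10 × √(1 − 0.0340) = 18.77 rad/s.
f_d = ω_d/(2π) = 2.988 Hz.

2.99 Hz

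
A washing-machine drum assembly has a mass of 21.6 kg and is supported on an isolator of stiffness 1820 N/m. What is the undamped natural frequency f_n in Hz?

1.46 Hz

ω_n = √(k/m) = √(1820/21.6) = √84.26 = 9.179 rad/s.
f_n = ω_n/(2π) = 9.179/6.283 = 1.461 Hz.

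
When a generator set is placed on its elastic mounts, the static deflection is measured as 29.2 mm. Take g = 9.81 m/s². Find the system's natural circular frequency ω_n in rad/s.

18.3 rad/s

ω_n = √(g/δ_st) = √(9.81/0.0292) = √336.0 = 18.33 rad/s.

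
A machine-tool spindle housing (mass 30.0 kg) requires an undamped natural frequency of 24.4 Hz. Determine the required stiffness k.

705000 N/m

ω_n = 2πf_n = 2π × 24.4 = 153.3 rad/s.
k = m·ω_n² = 30.0 × 153.3² = 30.0 × 23500 = 705100 N/m.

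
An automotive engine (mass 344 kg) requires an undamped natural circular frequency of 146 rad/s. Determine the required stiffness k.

7330000 N/m

k = m·ω_n² = 344 × 146.0² = 344 × 21320 = 7333000 N/m.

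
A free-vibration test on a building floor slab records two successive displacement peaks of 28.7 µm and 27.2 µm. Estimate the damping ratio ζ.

Logarithmic decrement δ = (1/n)·ln(x₀/x_n) = (1/1)·ln(28.7/27.2) = (1/1)·ln(1.055) = 0.05368.
ζ = δ/√(4π² + δ²) = 0.05368/√(39.48 + 0.00288) = 0.05368/6.283 = 0.008543.

0.00854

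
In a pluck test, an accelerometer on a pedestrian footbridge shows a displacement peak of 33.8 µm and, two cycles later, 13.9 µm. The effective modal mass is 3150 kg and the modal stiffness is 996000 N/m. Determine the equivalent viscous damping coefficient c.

7900 N·s/m

Logarithmic decrement δ = (1/n)·ln(x₀/x_n) = (1/2)·ln(33.8/13.9) = (1/2)·ln(2.432) = 0.4443.
ζ = δ/√(4π² + δ²) = 0.4443/√(39.48 + 0.197) = 0.4443/6.299 = 0.07053.
c = ζ · 2√(km) = 0.07053 × 2√(996000 × 3150) = 0.07053 × 112000 = 7902 N·s/m.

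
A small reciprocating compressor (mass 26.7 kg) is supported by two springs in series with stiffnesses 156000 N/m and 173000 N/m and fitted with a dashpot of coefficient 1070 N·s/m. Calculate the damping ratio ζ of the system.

Series springs: 1/k_eq = 1/156000 + 1/173000 = 1.219×10^-5, so k_eq = 82030 N/m.
ω_n = √(k_eq/m) = √(82030/26.7) = 55.43 rad/s.
Critical damping c_c = 2√(k_eq·m) = 2√(82030 × 26.7) = 2960 N·s/m, so ζ = c/c_c = 1070/2960 = 0.3615.

0.362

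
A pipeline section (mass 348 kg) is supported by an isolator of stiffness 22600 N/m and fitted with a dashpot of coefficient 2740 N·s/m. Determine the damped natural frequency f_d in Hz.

ω_n = √(k/m) = √(22600/348) = 8.059 rad/s.
Critical damping c_c = 2√(k·m) = 2√(22600 × 348) = 5609 N·s/m, so ζ = c/c_c = 2740/5609 = 0.4885.
ω_d = ω_n√(1 − ζ²) = 8.059 × √(1 − 0.239) = 7.032 rad/s.
f_d = ω_d/(2π) = 1.119 Hz.

1.12 Hz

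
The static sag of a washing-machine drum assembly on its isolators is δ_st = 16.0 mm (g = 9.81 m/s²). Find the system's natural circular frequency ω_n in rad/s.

ω_n = √(g/δ_st) = √(9.81/0.0160) = √613.1 = 24.76 rad/s.

24.8 rad/s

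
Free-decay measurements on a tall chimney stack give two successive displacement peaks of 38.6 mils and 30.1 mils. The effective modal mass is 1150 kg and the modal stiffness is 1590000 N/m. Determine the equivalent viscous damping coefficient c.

3380 N·s/m

Logarithmic decrement δ = (1/n)·ln(x₀/x_n) = (1/1)·ln(38.6/30.1) = (1/1)·ln(1.282) = 0.2487.
ζ = δ/√(4π² + δ²) = 0.2487/√(39.48 + 0.0619) = 0.2487/6.288 = 0.03956.
c = ζ · 2√(km) = 0.03956 × 2√(1590000 × 1150) = 0.03956 × 85520 = 3383 N·s/m.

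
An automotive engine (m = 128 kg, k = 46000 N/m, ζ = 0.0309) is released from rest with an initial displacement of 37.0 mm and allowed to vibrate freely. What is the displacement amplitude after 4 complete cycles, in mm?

17.0 mm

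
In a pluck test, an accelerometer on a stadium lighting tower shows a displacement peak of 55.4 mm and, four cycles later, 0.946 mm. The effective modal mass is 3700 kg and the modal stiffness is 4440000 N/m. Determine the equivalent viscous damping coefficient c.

41000 N·s/m

Logarithmic decrement δ = (1/n)·ln(x₀/x_n) = (1/4)·ln(55.4/0.946) = (1/4)·ln(58.56) = 1.018.
ζ = δ/√(4π² + δ²) = 1.018/√(39.48 + 1.04) = 1.018/6.365 = 0.1599.
c = ζ · 2√(km) = 0.1599 × 2√(4440000 × 3700) = 0.1599 × 256300 = 40980 N·s/m.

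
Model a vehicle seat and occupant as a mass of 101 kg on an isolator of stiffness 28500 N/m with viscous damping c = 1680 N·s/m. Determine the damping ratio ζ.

ω_n = √(k/m) = √(28500/101) = 16.80 rad/s.
Critical damping c_c = 2√(k·m) = 2√(28500 × 101) = 3393 N·s/m, so ζ = c/c_c = 1680/3393 = 0.4951.

0.495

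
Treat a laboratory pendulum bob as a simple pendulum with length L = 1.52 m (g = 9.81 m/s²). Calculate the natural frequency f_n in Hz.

0.404 Hz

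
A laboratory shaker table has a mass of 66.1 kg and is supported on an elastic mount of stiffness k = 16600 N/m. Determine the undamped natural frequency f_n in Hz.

ω_n = √(k/m) = √(16600/66.1) = √251.1 = 15.85 rad/s.
f_n = ω_n/(2π) = 15.85/6.283 = 2.522 Hz.

2.52 Hz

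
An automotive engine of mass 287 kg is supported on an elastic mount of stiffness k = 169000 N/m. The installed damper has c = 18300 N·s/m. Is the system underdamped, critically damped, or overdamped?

overdamped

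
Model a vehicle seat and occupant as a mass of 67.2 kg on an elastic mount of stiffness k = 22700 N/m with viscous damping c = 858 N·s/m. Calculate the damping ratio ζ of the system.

ω_n = √(k/m) = √(22700/67.2) = 18.38 rad/s.
Critical damping c_c = 2√(k·m) = 2√(22700 × 67.2) = 2470 N·s/m, so ζ = c/c_c = 858/2470 = 0.3473.

0.347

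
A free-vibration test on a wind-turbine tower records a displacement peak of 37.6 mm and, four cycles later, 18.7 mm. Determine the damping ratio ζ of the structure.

Logarithmic decrement δ = (1/n)·ln(x₀/x_n) = (1/4)·ln(37.6/18.7) = (1/4)·ln(2.011) = 0.1746.
ζ = δ/√(4π² + δ²) = 0.1746/√(39.48 + 0.0305) = 0.1746/6.286 = 0.02778.

0.0278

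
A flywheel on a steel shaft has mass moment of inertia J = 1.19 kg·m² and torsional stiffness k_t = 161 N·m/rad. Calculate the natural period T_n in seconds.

0.540 s

ω_n = √(k_t/J) = √(161/1.19) = √135.3 = 11.63 rad/s.
T_n = 2π/ω_n = 6.283/11.63 = 0.5402 s.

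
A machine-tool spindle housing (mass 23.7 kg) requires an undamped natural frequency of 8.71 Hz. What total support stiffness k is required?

71000 N/m

ω_n = 2πf_n = 2π × 8.71 = 54.73 rad/s.
k = m·ω_n² = 23.7 × 54.73² = 23.7 × 2995 = 70980 N/m.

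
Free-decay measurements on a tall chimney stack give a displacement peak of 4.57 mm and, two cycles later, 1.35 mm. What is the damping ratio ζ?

Logarithmic decrement δ = (1/n)·ln(x₀/x_n) = (1/2)·ln(4.57/1.35) = (1/2)·ln(3.385) = 0.6097.
ζ = δ/√(4π² + δ²) = 0.6097/√(39.48 + 0.372) = 0.6097/6.313 = 0.09658.

0.0966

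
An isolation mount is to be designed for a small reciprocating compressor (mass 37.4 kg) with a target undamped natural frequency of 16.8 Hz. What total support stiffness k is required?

417000 N/m

ω_n = 2πf_n = 2π × 16.8 = 105.6 rad/s.
k = m·ω_n² = 37.4 × 105.6² = 37.4 × 11140 = 416700 N/m.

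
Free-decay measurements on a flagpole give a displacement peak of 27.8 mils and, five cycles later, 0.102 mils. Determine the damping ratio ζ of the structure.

Logarithmic decrement δ = (1/n)·ln(x₀/x_n) = (1/5)·ln(27.8/0.102) = (1/5)·ln(272.5) = 1.122.
ζ = δ/√(4π² + δ²) = 1.122/√(39.48 + 1.26) = 1.122/6.383 = 0.1757.

0.176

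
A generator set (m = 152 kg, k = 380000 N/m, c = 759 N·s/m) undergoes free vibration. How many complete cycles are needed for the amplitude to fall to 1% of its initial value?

15 cycles

ζ = c/(2√(km)) = 759/(2√(380000 × 152)) = 759/15200 = 0.04993.
Logarithmic decrement δ = 2πζ/√(1 − ζ²) = 2π × 0.04993/√(1 − 0.00249) = 0.3141.
x_n/x₀ = e^(−nδ) ≤ 0.01; take ln: n ≥ ln(1/0.01)/δ = 4.605/0.3141 = 14.66.
So 15 complete cycles are required.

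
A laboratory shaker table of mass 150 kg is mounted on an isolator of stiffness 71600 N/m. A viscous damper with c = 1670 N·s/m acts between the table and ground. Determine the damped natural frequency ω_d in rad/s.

ω_n = √(k/m) = √(71600/150) = 21.85 rad/s.
Critical damping c_c = 2√(k·m) = 2√(71600 × 150) = 6554 N·s/m, so ζ = c/c_c = 1670/6554 = 0.2548.
ω_d = ω_n√(1 − ζ²) = 21.85 × √(1 − 0.0649) = 21.13 rad/s.

21.1 rad/s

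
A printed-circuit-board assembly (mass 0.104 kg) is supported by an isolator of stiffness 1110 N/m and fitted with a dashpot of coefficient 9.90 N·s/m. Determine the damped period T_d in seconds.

0.0685 s

ω_n = √(k/m) = √(1110/0.104) = 103.3 rad/s.
Critical damping c_c = 2√(k·m) = 2√(1110 × 0.104) = 21.49 N·s/m, so ζ = c/c_c = 9.90/21.49 = 0.4607.
ω_d = ω_n√(1 − ζ²) = 103.3 × √(1 − 0.212) = 91.69 rad/s.
T_d = 2π/ω_d = 0.06852 s.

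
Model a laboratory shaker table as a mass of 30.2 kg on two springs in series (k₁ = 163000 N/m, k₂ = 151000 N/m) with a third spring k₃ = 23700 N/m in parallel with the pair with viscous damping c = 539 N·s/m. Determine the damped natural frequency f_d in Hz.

Series pair: k_s = k₁k₂/(k₁+k₂) = (163000)(151000)/(163000 + 151000) = 78390 N/m. In parallel with k₃: k_eq = 78390 + 23700 = 102100 N/m.
ω_n = √(k_eq/m) = √(102100/30.2) = 58.14 rad/s.
Critical damping c_c = 2√(k_eq·m) = 2√(102100 × 30.2) = 3512 N·s/m, so ζ = c/c_c = 539/3512 = 0.1535.
ω_d = ω_n√(1 − ζ²) = 58.14 × √(1 − 0.0236) = 57.45 rad/s.
f_d = ω_d/(2π) = 9.144 Hz.

9.14 Hz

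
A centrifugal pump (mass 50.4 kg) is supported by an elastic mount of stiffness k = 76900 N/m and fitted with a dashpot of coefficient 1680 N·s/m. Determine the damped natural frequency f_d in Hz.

ω_n = √(k/m) = √(76900/50.4) = 39.06 rad/s.
Critical damping c_c = 2√(k·m) = 2√(76900 × 50.4) = 3937 N·s/m, so ζ = c/c_c = 1680/3937 = 0.4267.
ω_d = ω_n√(1 − ζ²) = 39.06 × √(1 − 0.182) = 35.33 rad/s.
f_d = ω_d/(2π) = 5.623 Hz.

5.62 Hz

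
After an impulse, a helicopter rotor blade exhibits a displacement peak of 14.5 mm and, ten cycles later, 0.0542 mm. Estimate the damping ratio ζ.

Logarithmic decrement δ = (1/n)·ln(x₀/x_n) = (1/10)·ln(14.5/0.0542) = (1/10)·ln(267.5) = 0.5589.
ζ = δ/√(4π² + δ²) = 0.5589/√(39.48 + 0.312) = 0.5589/6.308 = 0.08861.

0.0886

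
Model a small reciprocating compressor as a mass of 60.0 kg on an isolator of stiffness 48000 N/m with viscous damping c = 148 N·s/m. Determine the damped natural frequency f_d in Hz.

4.50 Hz

ω_n = √(k/m) = √(48000/60.0) = 28.28 rad/s.
Critical damping c_c = 2√(k·m) = 2√(48000 × 60.0) = 3394 N·s/m, so ζ = c/c_c = 148/3394 = 0.04360.
ω_d = ω_n√(1 − ζ²) = 28.28 × √(1 − 0.00190) = 28.26 rad/s.
f_d = ω_d/(2π) = 4.497 Hz.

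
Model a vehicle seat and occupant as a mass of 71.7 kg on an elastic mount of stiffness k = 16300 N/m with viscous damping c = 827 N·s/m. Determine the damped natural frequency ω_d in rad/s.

ω_n = √(k/m) = √(16300/71.7) = 15.08 rad/s.
Critical damping c_c = 2√(k·m) = 2√(16300 × 71.7) = 2162 N·s/m, so ζ = c/c_c = 827/2162 = 0.3825.
ω_d = ω_n√(1 − ζ²) = 15.08 × √(1 − 0.146) = 13.93 rad/s.

13.9 rad/s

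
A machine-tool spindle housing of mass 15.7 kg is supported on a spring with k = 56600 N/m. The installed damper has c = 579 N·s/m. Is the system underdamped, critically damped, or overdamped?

underdamped

c_c = 2√(k·m) = 1885 N·s/m; ζ = c/c_c = 579/1885 = 0.307.
Since ζ < 1 the system is underdamped.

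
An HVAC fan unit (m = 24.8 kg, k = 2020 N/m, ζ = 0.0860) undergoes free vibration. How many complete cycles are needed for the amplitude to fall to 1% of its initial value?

9 cycles

Logarithmic decrement δ = 2πζ/√(1 − ζ²) = 2π × 0.08600/√(1 − 0.00740) = 0.5424.
x_n/x₀ = e^(−nδ) ≤ 0.01; take ln: n ≥ ln(1/0.01)/δ = 4.605/0.5424 = 8.491.
So 9 complete cycles are required.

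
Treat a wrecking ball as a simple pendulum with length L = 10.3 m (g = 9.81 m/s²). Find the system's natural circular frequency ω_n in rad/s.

0.976 rad/s

For a simple pendulum ω_n = √(g/L) = √(9.81/10.3) = √0.9524 = 0.9759 rad/s.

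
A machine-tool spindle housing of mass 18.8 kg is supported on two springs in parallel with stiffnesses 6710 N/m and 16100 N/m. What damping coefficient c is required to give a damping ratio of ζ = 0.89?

1170 N·s/m

Parallel springs add: k_eq = 6710 + 16100 = 22810 N/m.
c_c = 2√(k_eq·m) = 2√(22810 × 18.8) = 1310 N·s/m.
c = ζ·c_c = 0.89 × 1310 = 1166 N·s/m.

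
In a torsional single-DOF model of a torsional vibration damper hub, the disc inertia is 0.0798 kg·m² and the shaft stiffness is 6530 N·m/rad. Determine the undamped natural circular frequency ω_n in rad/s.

ω_n = √(k_t/J) = √(6530/0.0798) = √81830 = 286.1 rad/s.

286 rad/s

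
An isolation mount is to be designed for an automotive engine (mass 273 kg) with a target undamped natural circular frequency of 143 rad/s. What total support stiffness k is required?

5580000 N/m

k = m·ω_n² = 273 × 143.0² = 273 × 20450 = 5583000 N/m.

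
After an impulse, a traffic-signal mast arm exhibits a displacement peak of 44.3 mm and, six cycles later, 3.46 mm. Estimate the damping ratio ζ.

Logarithmic decrement δ = (1/n)·ln(x₀/x_n) = (1/6)·ln(44.3/3.46) = (1/6)·ln(12.80) = 0.4250.
ζ = δ/√(4π² + δ²) = 0.4250/√(39.48 + 0.181) = 0.4250/6.298 = 0.06748.

0.0675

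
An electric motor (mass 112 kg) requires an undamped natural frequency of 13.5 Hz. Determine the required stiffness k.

806000 N/m

ω_n = 2πf_n = 2π × 13.5 = 84.82 rad/s.
k = m·ω_n² = 112 × 84.82² = 112 × 7195 = 805800 N/m.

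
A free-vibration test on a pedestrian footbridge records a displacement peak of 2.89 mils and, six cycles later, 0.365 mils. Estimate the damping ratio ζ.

Logarithmic decrement δ = (1/n)·ln(x₀/x_n) = (1/6)·ln(2.89/0.365) = (1/6)·ln(7.918) = 0.3449.
ζ = δ/√(4π² + δ²) = 0.3449/√(39.48 + 0.119) = 0.3449/6.293 = 0.05480.

0.0548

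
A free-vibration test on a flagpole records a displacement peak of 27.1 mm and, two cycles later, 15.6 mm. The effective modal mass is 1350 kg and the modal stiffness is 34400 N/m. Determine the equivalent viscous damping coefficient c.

Logarithmic decrement δ = (1/n)·ln(x₀/x_n) = (1/2)·ln(27.1/15.6) = (1/2)·ln(1.737) = 0.2761.
ζ = δ/√(4π² + δ²) = 0.2761/√(39.48 + 0.0762) = 0.2761/6.289 = 0.04391.
c = ζ · 2√(km) = 0.04391 × 2√(34400 × 1350) = 0.04391 × 13630 = 598.4 N·s/m.

598 N·s/m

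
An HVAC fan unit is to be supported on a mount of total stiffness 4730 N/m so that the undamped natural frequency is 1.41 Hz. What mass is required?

60.3 kg

ω_n = 2πf_n = 2π × 1.41 = 8.859 rad/s.
m = k/ω_n² = 4730/8.859² = 4730/78.49 = 60.26 kg.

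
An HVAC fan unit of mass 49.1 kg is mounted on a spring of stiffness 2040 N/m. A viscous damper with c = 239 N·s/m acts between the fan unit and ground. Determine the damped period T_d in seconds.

1.05 s

ω_n = √(k/m) = √(2040/49.1) = 6.446 rad/s.
Critical damping c_c = 2√(k·m) = 2√(2040 × 49.1) = 633.0 N·s/m, so ζ = c/c_c = 239/633.0 = 0.3776.
ω_d = ω_n√(1 − ζ²) = 6.446 × √(1 − 0.143) = 5.969 rad/s.
T_d = 2π/ω_d = 1.053 s.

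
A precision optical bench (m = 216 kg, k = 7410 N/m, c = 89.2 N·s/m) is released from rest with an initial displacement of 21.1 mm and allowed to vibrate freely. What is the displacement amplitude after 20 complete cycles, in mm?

0.251 mm

ζ = c/(2√(km)) = 89.2/(2√(7410 × 216)) = 89.2/2530 = 0.03525.
Logarithmic decrement δ = 2πζ/√(1 − ζ²) = 2π × 0.03525/√(1 − 0.00124) = 0.2216.
After n cycles, x_n/x₀ = e^(−nδ), so x_20 = 21.1 × e^(−20 × 0.2216) = 21.1 × 0.01188 = 0.2507 mm.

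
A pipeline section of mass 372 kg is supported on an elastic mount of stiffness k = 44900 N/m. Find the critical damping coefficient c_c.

c_c = 2√(k·m) = 2√(44900 × 372) = 2 × 4087 = 8174 N·s/m.

8170 N·s/m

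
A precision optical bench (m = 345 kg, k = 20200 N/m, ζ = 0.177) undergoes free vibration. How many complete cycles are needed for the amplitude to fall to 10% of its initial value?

Logarithmic decrement δ = 2πζ/√(1 − ζ²) = 2π × 0.1770/√(1 − 0.0313) = 1.130.
x_n/x₀ = e^(−nδ) ≤ 0.1; take ln: n ≥ ln(1/0.1)/δ = 2.303/1.130 = 2.038.
So 3 complete cycles are required.

3 cycles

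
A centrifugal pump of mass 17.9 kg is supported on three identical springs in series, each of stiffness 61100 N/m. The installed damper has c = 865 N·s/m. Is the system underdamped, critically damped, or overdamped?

underdamped

Series springs: 1/k_eq = 3/61100, so k_eq = 61100/3 = 20370 N/m.
c_c = 2√(k_eq·m) = 1208 N·s/m; ζ = c/c_c = 865/1208 = 0.716.
Since ζ < 1 the system is underdamped.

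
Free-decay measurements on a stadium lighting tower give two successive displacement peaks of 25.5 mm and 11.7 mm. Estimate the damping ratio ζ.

0.123

Logarithmic decrement δ = (1/n)·ln(x₀/x_n) = (1/1)·ln(25.5/11.7) = (1/1)·ln(2.179) = 0.7791.
ζ = δ/√(4π² + δ²) = 0.7791/√(39.48 + 0.607) = 0.7791/6.331 = 0.1231.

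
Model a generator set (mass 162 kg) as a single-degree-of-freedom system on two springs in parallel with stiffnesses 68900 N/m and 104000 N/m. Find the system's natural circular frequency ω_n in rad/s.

Parallel springs add: k_eq = 68900 + 104000 = 172900 N/m.
ω_n = √(k_eq/m) = √(172900/162) = √1067 = 32.67 rad/s.

32.7 rad/s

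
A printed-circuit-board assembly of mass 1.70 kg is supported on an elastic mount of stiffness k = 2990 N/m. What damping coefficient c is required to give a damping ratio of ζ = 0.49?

69.9 N·s/m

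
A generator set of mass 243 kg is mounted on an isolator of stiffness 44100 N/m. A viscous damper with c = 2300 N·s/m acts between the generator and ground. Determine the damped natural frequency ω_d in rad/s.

12.6 rad/s

ω_n = √(k/m) = √(44100/243) = 13.47 rad/s.
Critical damping c_c = 2√(k·m) = 2√(44100 × 243) = 6547 N·s/m, so ζ = c/c_c = 2300/6547 = 0.3513.
ω_d = ω_n√(1 − ζ²) = 13.47 × √(1 − 0.123) = 12.61 rad/s.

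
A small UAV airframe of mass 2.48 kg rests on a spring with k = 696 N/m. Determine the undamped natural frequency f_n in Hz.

2.67 Hz

ω_n = √(k/m) = √(696.0/2.48) = √280.6 = 16.75 rad/s.
f_n = ω_n/(2π) = 16.75/6.283 = 2.666 Hz.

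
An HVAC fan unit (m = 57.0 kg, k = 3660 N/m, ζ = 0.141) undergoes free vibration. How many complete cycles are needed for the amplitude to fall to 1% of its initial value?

6 cycles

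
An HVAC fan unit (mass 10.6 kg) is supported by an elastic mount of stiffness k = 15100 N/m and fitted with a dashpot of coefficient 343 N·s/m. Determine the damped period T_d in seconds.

0.184 s

ω_n = √(k/m) = √(15100/10.6) = 37.74 rad/s.
Critical damping c_c = 2√(k·m) = 2√(15100 × 10.6) = 800.1 N·s/m, so ζ = c/c_c = 343/800.1 = 0.4287.
ω_d = ω_n√(1 − ζ²) = 37.74 × √(1 − 0.184) = 34.10 rad/s.
T_d = 2π/ω_d = 0.1843 s.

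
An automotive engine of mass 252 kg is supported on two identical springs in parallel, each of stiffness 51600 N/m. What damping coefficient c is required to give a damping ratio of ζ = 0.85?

Parallel springs add: k_eq = 2 × 51600 = 103200 N/m.
c_c = 2√(k_eq·m) = 2√(103200 × 252) = 10200 N·s/m.
c = ζ·c_c = 0.85 × 10200 = 8669 N·s/m.

8670 N·s/m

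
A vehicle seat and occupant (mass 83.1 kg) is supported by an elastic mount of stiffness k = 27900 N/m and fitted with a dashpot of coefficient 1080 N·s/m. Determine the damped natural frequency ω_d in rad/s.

ω_n = √(k/m) = √(27900/83.1) = 18.32 rad/s.
Critical damping c_c = 2√(k·m) = 2√(27900 × 83.1) = 3045 N·s/m, so ζ = c/c_c = 1080/3045 = 0.3546.
ω_d = ω_n√(1 − ζ²) = 18.32 × √(1 − 0.126) = 17.13 rad/s.

17.1 rad/s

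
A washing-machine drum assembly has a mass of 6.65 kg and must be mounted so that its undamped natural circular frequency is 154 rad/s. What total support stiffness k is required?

k = m·ω_n² = 6.65 × 154.0² = 6.65 × 23720 = 157700 N/m.

158000 N/m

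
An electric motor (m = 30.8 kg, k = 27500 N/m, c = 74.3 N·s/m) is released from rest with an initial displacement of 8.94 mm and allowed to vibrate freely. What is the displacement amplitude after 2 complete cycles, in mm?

5.38 mm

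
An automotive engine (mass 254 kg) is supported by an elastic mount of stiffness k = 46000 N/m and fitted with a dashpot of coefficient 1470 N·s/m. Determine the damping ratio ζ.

ω_n = √(k/m) = √(46000/254) = 13.46 rad/s.
Critical damping c_c = 2√(k·m) = 2√(46000 × 254) = 6836 N·s/m, so ζ = c/c_c = 1470/6836 = 0.2150.

0.215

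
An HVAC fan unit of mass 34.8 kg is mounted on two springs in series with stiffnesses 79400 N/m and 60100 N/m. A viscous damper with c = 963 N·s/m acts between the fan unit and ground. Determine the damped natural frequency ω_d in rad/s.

Series springs: 1/k_eq = 1/79400 + 1/60100 = 2.923×10^-5, so k_eq = 34210 N/m.
ω_n = √(k_eq/m) = √(34210/34.8) = 31.35 rad/s.
Critical damping c_c = 2√(k_eq·m) = 2√(34210 × 34.8) = 2182 N·s/m, so ζ = c/c_c = 963/2182 = 0.4413.
ω_d = ω_n√(1 − ζ²) = 31.35 × √(1 − 0.195) = 28.13 rad/s.

28.1 rad/s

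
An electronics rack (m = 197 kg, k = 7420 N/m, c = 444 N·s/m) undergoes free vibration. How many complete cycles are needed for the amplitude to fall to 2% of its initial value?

4 cycles

ζ = c/(2√(km)) = 444/(2√(7420 × 197)) = 444/2418 = 0.1836.
Logarithmic decrement δ = 2πζ/√(1 − ζ²) = 2π × 0.1836/√(1 − 0.0337) = 1.174.
x_n/x₀ = e^(−nδ) ≤ 0.02; take ln: n ≥ ln(1/0.02)/δ = 3.912/1.174 = 3.333.
So 4 complete cycles are required.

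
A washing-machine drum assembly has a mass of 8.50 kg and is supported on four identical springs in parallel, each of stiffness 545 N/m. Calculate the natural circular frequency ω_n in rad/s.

Parallel springs add: k_eq = 4 × 545 = 2180 N/m.
ω_n = √(k_eq/m) = √(2180/8.50) = √256.5 = 16.01 rad/s.

16.0 rad/s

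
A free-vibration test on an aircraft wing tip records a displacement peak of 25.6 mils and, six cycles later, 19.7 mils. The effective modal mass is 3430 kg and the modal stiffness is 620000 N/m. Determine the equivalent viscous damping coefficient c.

641 N·s/m

Logarithmic decrement δ = (1/n)·ln(x₀/x_n) = (1/6)·ln(25.6/19.7) = (1/6)·ln(1.299) = 0.04366.
ζ = δ/√(4π² + δ²) = 0.04366/√(39.48 + 0.00191) = 0.04366/6.283 = 0.006949.
c = ζ · 2√(km) = 0.006949 × 2√(620000 × 3430) = 0.006949 × 92230 = 640.9 N·s/m.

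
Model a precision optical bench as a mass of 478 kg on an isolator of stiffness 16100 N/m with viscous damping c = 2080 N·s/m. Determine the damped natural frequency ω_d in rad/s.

ω_n = √(k/m) = √(16100/478) = 5.804 rad/s.
Critical damping c_c = 2√(k·m) = 2√(16100 × 478) = 5548 N·s/m, so ζ = c/c_c = 2080/5548 = 0.3749.
ω_d = ω_n√(1 − ζ²) = 5.804 × √(1 − 0.141) = 5.380 rad/s.

5.38 rad/s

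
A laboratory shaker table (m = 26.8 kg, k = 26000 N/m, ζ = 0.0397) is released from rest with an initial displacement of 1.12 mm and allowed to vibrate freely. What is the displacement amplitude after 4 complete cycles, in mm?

0.413 mm

Logarithmic decrement δ = 2πζ/√(1 − ζ²) = 2π × 0.03970/√(1 − 0.00158) = 0.2496.
After n cycles, x_n/x₀ = e^(−nδ), so x_4 = 1.12 × e^(−4 × 0.2496) = 1.12 × 0.3684 = 0.4126 mm.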